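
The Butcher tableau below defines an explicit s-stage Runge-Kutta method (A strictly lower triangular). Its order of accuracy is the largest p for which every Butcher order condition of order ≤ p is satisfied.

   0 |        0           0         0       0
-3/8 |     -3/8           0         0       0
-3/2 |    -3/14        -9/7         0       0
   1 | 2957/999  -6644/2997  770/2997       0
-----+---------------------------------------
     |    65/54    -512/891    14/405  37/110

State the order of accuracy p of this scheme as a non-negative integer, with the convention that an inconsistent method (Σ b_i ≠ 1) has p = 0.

4

b = (65/54, -512/891, 14/405, 37/110)
c = (0, -3/8, -3/2, 1)
Ac = (0, 0, 27/56, 33/74)
Σ b_i: 65/54·1 + (-512/891)·1 + 14/405·1 + 37/110·1 = 1 ✓
b·c: (-512/891)·(-3/8) + 14/405·(-3/2) + 37/110·1 = 1/2 ✓
b·c²: (-512/891)·9/64 + 14/405·9/4 + 37/110·1 = 1/3 ✓
b·Ac: 14/405·27/56 + 37/110·33/74 = 1/6 ✓
b·c³: (-512/891)·(-27/512) + 14/405·(-27/8) + 37/110·1 = 1/4 ✓
b·(c∘Ac): 14/405·(-81/112) + 37/110·33/74 = 1/8 ✓
b·Ac²: 14/405·(-81/448) + 37/110·473/1776 = 1/12 ✓
b·A²c: 37/110·55/444 = 1/24 ✓; 4 stages ⇒ order 4.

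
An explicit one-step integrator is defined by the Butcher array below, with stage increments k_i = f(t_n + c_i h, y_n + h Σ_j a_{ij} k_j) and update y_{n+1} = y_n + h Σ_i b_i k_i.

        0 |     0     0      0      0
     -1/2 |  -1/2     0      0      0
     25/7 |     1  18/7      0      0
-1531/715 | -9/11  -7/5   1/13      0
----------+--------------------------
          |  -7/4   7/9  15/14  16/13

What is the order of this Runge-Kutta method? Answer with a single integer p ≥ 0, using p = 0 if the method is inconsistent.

0

b = (-7/4, 7/9, 15/14, 16/13)
c = (0, -1/2, 25/7, -1531/715)
Ac = (0, 0, -9/7, 887/910)
Σ b_i: (-7/4)·1 + 7/9·1 + 15/14·1 + 16/13·1 = 4357/3276 ≠ 1 ⇒ order 0.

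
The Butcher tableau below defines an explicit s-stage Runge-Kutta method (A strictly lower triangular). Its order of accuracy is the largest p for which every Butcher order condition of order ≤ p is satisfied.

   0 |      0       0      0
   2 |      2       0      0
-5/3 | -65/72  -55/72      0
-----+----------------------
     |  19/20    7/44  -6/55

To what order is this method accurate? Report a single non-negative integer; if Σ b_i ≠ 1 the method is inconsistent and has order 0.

b = (19/20, 7/44, -6/55)
c = (0, 2, -5/3)
Ac = (0, 0, -55/36)
Σ b_i: 19/20·1 + 7/44·1 + (-6/55)·1 = 1 ✓
b·c: 7/44·2 + (-6/55)·(-5/3) = 1/2 ✓
b·c²: 7/44·4 + (-6/55)·25/9 = 1/3 ✓
b·Ac: (-6/55)·(-55/36) = 1/6 ✓; 3 stages ⇒ order 3.

3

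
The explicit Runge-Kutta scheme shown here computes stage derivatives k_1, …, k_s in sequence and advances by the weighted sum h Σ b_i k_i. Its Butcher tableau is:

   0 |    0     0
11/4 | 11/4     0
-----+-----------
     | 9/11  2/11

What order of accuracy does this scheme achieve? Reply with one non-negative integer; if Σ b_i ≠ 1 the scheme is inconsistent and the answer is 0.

2

b = (9/11, 2/11)
c = (0, 11/4)
Σ b_i: 9/11·1 + 2/11·1 = 1 ✓
b·c: 2/11·11/4 = 1/2 ✓; 2 stages ⇒ order 2.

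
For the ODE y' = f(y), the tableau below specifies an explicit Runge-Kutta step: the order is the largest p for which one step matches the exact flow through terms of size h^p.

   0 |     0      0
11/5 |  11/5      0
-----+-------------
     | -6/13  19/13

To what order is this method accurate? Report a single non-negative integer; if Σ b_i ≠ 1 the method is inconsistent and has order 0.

b = (-6/13, 19/13)
c = (0, 11/5)
Σ b_i: (-6/13)·1 + 19/13·1 = 1 ✓
b·c: 19/13·11/5 = 209/65 ≠ 1/2 ⇒ order 1.

1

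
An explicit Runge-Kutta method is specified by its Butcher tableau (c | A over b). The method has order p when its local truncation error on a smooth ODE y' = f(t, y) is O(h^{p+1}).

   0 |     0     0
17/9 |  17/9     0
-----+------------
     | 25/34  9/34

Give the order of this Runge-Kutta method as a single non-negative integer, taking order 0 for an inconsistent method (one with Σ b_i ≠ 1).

2

b = (25/34, 9/34)
c = (0, 17/9)
Σ b_i: 25/34·1 + 9/34·1 = 1 ✓
b·c: 9/34·17/9 = 1/2 ✓; 2 stages ⇒ order 2.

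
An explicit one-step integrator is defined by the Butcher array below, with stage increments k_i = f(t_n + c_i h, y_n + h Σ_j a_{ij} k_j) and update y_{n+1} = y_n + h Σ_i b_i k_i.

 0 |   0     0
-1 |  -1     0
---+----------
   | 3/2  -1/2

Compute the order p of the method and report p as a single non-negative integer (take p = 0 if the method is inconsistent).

2

b = (3/2, -1/2)
c = (0, -1)
Σ b_i: 3/2·1 + (-1/2)·1 = 1 ✓
b·c: (-1/2)·(-1) = 1/2 ✓; 2 stages ⇒ order 2.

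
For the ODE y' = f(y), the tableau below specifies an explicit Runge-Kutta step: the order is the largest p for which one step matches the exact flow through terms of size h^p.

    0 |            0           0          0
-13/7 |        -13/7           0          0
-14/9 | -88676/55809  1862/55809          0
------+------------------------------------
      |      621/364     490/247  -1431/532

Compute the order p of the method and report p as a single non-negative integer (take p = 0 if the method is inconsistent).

3

b = (621/364, 490/247, -1431/532)
c = (0, -13/7, -14/9)
Ac = (0, 0, -266/4293)
Σ b_i: 621/364·1 + 490/247·1 + (-1431/532)·1 = 1 ✓
b·c: 490/247·(-13/7) + (-1431/532)·(-14/9) = 1/2 ✓
b·c²: 490/247·169/49 + (-1431/532)·196/81 = 1/3 ✓
b·Ac: (-1431/532)·(-266/4293) = 1/6 ✓; 3 stages ⇒ order 3.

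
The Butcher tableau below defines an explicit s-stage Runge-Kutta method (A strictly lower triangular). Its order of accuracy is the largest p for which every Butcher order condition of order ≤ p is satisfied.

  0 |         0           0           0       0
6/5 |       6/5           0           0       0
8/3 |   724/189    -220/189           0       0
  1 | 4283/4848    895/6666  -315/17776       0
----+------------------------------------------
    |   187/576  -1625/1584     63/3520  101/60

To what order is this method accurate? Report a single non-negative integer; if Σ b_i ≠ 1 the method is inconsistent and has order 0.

4

b = (187/576, -1625/1584, 63/3520, 101/60)
c = (0, 6/5, 8/3, 1)
Ac = (0, 0, -88/63, 23/202)
Σ b_i: 187/576·1 + (-1625/1584)·1 + 63/3520·1 + 101/60·1 = 1 ✓
b·c: (-1625/1584)·6/5 + 63/3520·8/3 + 101/60·1 = 1/2 ✓
b·c²: (-1625/1584)·36/25 + 63/3520·64/9 + 101/60·1 = 1/3 ✓
b·Ac: 63/3520·(-88/63) + 101/60·23/202 = 1/6 ✓
b·c³: (-1625/1584)·216/125 + 63/3520·512/27 + 101/60·1 = 1/4 ✓
b·(c∘Ac): 63/3520·(-704/189) + 101/60·23/202 = 1/8 ✓
b·Ac²: 63/3520·(-176/105) + 101/60·34/505 = 1/12 ✓
b·A²c: 101/60·5/202 = 1/24 ✓; 4 stages ⇒ order 4.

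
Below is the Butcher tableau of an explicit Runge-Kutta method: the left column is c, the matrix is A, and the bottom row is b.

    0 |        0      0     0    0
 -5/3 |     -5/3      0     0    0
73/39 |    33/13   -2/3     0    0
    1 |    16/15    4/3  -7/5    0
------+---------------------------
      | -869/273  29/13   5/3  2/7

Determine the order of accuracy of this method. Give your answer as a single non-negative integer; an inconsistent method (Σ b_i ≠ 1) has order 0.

1

b = (-869/273, 29/13, 5/3, 2/7)
c = (0, -5/3, 73/39, 1)
Ac = (0, 0, 10/9, -2833/585)
Σ b_i: (-869/273)·1 + 29/13·1 + 5/3·1 + 2/7·1 = 1 ✓
b·c: 29/13·(-5/3) + 5/3·73/39 + 2/7·1 = -256/819 ≠ 1/2 ⇒ order 1.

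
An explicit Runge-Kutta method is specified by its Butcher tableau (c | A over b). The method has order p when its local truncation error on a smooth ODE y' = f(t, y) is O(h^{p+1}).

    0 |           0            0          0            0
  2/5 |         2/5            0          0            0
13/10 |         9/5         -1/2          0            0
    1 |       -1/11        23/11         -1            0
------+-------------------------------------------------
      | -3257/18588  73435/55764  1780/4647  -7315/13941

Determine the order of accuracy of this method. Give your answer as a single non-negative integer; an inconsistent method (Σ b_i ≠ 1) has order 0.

3

b = (-3257/18588, 73435/55764, 1780/4647, -7315/13941)
c = (0, 2/5, 13/10, 1)
Ac = (0, 0, -1/5, -51/110)
Σ b_i: (-3257/18588)·1 + 73435/55764·1 + 1780/4647·1 + (-7315/13941)·1 = 1 ✓
b·c: 73435/55764·2/5 + 1780/4647·13/10 + (-7315/13941)·1 = 1/2 ✓
b·c²: 73435/55764·4/25 + 1780/4647·169/100 + (-7315/13941)·1 = 1/3 ✓
b·Ac: 1780/4647·(-1/5) + (-7315/13941)·(-51/110) = 1/6 ✓
b·c³: 73435/55764·8/125 + 1780/4647·2197/1000 + (-7315/13941)·1 = 93199/232350 ≠ 1/4 ⇒ order 3.
b·(c∘Ac): 1780/4647·(-13/50) + (-7315/13941)·(-51/110) = 6677/46470 ≠ 1/8
b·Ac²: 1780/4647·(-2/25) + (-7315/13941)·(-1491/1100) = 63253/92940 ≠ 1/12
b·A²c: (-7315/13941)·1/5 = -1463/13941 ≠ 1/24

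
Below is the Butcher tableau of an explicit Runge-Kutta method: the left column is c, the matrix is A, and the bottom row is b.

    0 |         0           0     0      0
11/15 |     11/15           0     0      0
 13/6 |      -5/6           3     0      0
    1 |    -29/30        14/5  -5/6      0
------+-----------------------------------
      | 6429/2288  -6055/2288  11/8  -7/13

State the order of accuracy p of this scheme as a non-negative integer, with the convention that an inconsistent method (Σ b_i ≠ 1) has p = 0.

2

b = (6429/2288, -6055/2288, 11/8, -7/13)
c = (0, 11/15, 13/6, 1)
Ac = (0, 0, 11/5, 223/900)
Σ b_i: 6429/2288·1 + (-6055/2288)·1 + 11/8·1 + (-7/13)·1 = 1 ✓
b·c: (-6055/2288)·11/15 + 11/8·13/6 + (-7/13)·1 = 1/2 ✓
b·c²: (-6055/2288)·121/225 + 11/8·169/36 + (-7/13)·1 = 84113/18720 ≠ 1/3 ⇒ order 2.
b·Ac: 11/8·11/5 + (-7/13)·223/900 = 67663/23400 ≠ 1/6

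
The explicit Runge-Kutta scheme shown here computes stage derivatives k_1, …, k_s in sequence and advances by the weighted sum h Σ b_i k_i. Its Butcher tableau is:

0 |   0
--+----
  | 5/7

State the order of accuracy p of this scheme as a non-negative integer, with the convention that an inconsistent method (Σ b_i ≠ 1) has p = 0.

b = (5/7)
c = (0)
Σ b_i: 5/7·1 = 5/7 ≠ 1 ⇒ order 0.

0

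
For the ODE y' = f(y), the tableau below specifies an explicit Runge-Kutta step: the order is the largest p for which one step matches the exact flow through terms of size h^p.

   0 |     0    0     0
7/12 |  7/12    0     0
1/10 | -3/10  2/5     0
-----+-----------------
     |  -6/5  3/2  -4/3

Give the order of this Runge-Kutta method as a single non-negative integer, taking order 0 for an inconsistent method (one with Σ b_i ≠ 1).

0

b = (-6/5, 3/2, -4/3)
c = (0, 7/12, 1/10)
Ac = (0, 0, 7/30)
Σ b_i: (-6/5)·1 + 3/2·1 + (-4/3)·1 = -31/30 ≠ 1 ⇒ order 0.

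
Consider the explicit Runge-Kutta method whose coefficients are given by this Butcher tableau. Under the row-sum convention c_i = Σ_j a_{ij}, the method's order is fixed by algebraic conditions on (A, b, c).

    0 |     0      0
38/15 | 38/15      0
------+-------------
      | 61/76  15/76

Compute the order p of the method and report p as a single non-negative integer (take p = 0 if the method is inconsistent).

2

b = (61/76, 15/76)
c = (0, 38/15)
Σ b_i: 61/76·1 + 15/76·1 = 1 ✓
b·c: 15/76·38/15 = 1/2 ✓; 2 stages ⇒ order 2.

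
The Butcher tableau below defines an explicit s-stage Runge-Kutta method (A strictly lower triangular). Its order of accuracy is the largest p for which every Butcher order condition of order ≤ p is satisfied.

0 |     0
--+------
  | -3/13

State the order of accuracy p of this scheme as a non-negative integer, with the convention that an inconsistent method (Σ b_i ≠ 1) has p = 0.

b = (-3/13)
c = (0)
Σ b_i: (-3/13)·1 = -3/13 ≠ 1 ⇒ order 0.

0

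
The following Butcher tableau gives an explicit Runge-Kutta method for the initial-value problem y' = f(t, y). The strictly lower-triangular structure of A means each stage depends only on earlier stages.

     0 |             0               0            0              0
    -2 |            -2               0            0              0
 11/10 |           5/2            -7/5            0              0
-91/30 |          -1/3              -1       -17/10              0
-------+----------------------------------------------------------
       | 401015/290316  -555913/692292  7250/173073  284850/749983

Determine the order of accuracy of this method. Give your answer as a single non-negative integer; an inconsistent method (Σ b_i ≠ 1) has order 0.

b = (401015/290316, -555913/692292, 7250/173073, 284850/749983)
c = (0, -2, 11/10, -91/30)
Ac = (0, 0, 14/5, 13/100)
Σ b_i: 401015/290316·1 + (-555913/692292)·1 + 7250/173073·1 + 284850/749983·1 = 1 ✓
b·c: (-555913/692292)·(-2) + 7250/173073·11/10 + 284850/749983·(-91/30) = 1/2 ✓
b·c²: (-555913/692292)·4 + 7250/173073·121/100 + 284850/749983·8281/900 = 1/3 ✓
b·Ac: 7250/173073·14/5 + 284850/749983·13/100 = 1/6 ✓
b·c³: (-555913/692292)·(-8) + 7250/173073·1331/1000 + 284850/749983·(-753571/27000) = -38343/9305 ≠ 1/4 ⇒ order 3.
b·(c∘Ac): 7250/173073·77/25 + 284850/749983·(-1183/3000) = -2317/111660 ≠ 1/8
b·Ac²: 7250/173073·(-28/5) + 284850/749983·(-6057/1000) = -3679877/1451580 ≠ 1/12
b·A²c: 284850/749983·(-119/25) = -1355886/749983 ≠ 1/24

3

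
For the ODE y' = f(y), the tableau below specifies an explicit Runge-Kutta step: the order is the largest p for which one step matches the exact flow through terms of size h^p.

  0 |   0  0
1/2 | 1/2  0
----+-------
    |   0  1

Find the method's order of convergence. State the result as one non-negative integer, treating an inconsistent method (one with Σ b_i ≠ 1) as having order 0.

2

b = (0, 1)
c = (0, 1/2)
Σ b_i: 1·1 = 1 ✓
b·c: 1·1/2 = 1/2 ✓; 2 stages ⇒ order 2.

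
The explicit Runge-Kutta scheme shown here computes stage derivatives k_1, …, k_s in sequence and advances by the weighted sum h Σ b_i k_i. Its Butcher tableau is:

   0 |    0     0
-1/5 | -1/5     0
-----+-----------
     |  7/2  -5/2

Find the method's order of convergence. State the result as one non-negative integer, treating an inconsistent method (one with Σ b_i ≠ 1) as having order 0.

2

b = (7/2, -5/2)
c = (0, -1/5)
Σ b_i: 7/2·1 + (-5/2)·1 = 1 ✓
b·c: (-5/2)·(-1/5) = 1/2 ✓; 2 stages ⇒ order 2.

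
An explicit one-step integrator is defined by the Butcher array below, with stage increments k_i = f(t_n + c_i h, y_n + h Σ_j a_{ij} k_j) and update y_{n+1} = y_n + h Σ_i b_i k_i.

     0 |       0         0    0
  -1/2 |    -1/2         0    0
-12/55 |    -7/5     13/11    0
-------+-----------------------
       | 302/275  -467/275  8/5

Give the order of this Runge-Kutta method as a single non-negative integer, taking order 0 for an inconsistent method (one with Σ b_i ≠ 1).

b = (302/275, -467/275, 8/5)
c = (0, -1/2, -12/55)
Ac = (0, 0, -13/22)
Σ b_i: 302/275·1 + (-467/275)·1 + 8/5·1 = 1 ✓
b·c: (-467/275)·(-1/2) + 8/5·(-12/55) = 1/2 ✓
b·c²: (-467/275)·1/4 + 8/5·144/3025 = -21077/60500 ≠ 1/3 ⇒ order 2.
b·Ac: 8/5·(-13/22) = -52/55 ≠ 1/6

2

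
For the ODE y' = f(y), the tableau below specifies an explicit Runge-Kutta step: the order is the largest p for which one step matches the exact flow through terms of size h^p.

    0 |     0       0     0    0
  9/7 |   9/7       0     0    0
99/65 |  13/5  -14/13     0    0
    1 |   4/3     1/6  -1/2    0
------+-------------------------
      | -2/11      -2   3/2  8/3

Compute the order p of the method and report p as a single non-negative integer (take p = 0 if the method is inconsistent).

b = (-2/11, -2, 3/2, 8/3)
c = (0, 9/7, 99/65, 1)
Ac = (0, 0, -18/13, -249/455)
Σ b_i: (-2/11)·1 + (-2)·1 + 3/2·1 + 8/3·1 = 131/66 ≠ 1 ⇒ order 0.

0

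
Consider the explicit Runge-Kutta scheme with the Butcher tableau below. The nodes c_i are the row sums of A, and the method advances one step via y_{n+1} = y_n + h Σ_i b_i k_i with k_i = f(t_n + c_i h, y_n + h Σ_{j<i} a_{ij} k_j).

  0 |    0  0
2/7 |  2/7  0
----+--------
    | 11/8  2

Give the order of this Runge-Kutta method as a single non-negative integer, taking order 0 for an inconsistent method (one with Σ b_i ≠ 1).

0

b = (11/8, 2)
c = (0, 2/7)
Σ b_i: 11/8·1 + 2·1 = 27/8 ≠ 1 ⇒ order 0.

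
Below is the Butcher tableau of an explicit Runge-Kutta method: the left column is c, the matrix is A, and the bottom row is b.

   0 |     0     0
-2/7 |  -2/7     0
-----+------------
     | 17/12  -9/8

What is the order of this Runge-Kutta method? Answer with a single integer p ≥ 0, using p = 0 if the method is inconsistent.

0

b = (17/12, -9/8)
c = (0, -2/7)
Σ b_i: 17/12·1 + (-9/8)·1 = 7/24 ≠ 1 ⇒ order 0.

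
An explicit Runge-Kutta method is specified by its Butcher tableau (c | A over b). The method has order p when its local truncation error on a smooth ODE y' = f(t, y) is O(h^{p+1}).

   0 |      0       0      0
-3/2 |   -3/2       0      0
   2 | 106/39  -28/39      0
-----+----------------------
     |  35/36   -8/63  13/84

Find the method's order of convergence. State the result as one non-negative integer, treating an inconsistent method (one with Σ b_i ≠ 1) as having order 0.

3

b = (35/36, -8/63, 13/84)
c = (0, -3/2, 2)
Ac = (0, 0, 14/13)
Σ b_i: 35/36·1 + (-8/63)·1 + 13/84·1 = 1 ✓
b·c: (-8/63)·(-3/2) + 13/84·2 = 1/2 ✓
b·c²: (-8/63)·9/4 + 13/84·4 = 1/3 ✓
b·Ac: 13/84·14/13 = 1/6 ✓; 3 stages ⇒ order 3.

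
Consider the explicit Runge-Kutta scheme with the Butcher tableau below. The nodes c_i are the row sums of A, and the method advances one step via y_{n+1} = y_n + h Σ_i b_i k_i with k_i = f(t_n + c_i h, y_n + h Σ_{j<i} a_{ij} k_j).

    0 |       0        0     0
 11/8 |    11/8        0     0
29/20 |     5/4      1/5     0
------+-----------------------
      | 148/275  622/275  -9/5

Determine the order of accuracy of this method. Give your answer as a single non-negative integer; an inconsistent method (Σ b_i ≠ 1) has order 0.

2

b = (148/275, 622/275, -9/5)
c = (0, 11/8, 29/20)
Ac = (0, 0, 11/40)
Σ b_i: 148/275·1 + 622/275·1 + (-9/5)·1 = 1 ✓
b·c: 622/275·11/8 + (-9/5)·29/20 = 1/2 ✓
b·c²: 622/275·121/64 + (-9/5)·841/400 = 1967/4000 ≠ 1/3 ⇒ order 2.
b·Ac: (-9/5)·11/40 = -99/200 ≠ 1/6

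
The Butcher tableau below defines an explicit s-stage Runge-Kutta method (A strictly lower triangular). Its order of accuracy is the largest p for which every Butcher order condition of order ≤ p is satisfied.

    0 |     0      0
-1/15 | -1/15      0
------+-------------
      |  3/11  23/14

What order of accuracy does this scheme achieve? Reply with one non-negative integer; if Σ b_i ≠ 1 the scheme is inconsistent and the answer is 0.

0

b = (3/11, 23/14)
c = (0, -1/15)
Σ b_i: 3/11·1 + 23/14·1 = 295/154 ≠ 1 ⇒ order 0.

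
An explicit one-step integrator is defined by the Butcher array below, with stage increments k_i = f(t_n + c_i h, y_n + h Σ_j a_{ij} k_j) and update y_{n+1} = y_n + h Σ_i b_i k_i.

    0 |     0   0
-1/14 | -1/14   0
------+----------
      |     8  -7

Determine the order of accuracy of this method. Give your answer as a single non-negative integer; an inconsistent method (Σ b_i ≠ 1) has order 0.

2

b = (8, -7)
c = (0, -1/14)
Σ b_i: 8·1 + (-7)·1 = 1 ✓
b·c: (-7)·(-1/14) = 1/2 ✓; 2 stages ⇒ order 2.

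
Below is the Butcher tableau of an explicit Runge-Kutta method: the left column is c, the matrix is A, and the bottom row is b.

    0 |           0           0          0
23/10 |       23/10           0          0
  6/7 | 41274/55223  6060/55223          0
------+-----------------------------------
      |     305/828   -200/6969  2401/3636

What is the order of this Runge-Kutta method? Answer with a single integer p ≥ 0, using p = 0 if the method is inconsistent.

b = (305/828, -200/6969, 2401/3636)
c = (0, 23/10, 6/7)
Ac = (0, 0, 606/2401)
Σ b_i: 305/828·1 + (-200/6969)·1 + 2401/3636·1 = 1 ✓
b·c: (-200/6969)·23/10 + 2401/3636·6/7 = 1/2 ✓
b·c²: (-200/6969)·529/100 + 2401/3636·36/49 = 1/3 ✓
b·Ac: 2401/3636·606/2401 = 1/6 ✓; 3 stages ⇒ order 3.

3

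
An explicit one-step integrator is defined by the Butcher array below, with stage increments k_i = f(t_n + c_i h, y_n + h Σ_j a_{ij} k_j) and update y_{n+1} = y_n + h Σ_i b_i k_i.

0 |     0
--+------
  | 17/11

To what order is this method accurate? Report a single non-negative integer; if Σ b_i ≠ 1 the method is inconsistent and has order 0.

b = (17/11)
c = (0)
Σ b_i: 17/11·1 = 17/11 ≠ 1 ⇒ order 0.

0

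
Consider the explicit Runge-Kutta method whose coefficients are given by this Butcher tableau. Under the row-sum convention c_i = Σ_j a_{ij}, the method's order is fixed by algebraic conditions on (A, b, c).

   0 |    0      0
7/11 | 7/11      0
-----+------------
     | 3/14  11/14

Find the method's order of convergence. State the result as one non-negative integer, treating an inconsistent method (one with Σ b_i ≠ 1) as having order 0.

2

b = (3/14, 11/14)
c = (0, 7/11)
Σ b_i: 3/14·1 + 11/14·1 = 1 ✓
b·c: 11/14·7/11 = 1/2 ✓; 2 stages ⇒ order 2.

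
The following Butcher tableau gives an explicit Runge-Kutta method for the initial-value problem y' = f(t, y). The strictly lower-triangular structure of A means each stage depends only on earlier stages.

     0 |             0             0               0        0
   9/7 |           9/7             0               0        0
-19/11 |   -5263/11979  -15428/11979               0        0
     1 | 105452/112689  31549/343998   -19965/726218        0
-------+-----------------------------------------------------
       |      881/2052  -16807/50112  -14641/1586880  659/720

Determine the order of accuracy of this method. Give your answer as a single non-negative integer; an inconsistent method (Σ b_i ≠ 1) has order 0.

b = (881/2052, -16807/50112, -14641/1586880, 659/720)
c = (0, 9/7, -19/11, 1)
Ac = (0, 0, -2204/1331, 109/659)
Σ b_i: 881/2052·1 + (-16807/50112)·1 + (-14641/1586880)·1 + 659/720·1 = 1 ✓
b·c: (-16807/50112)·9/7 + (-14641/1586880)·(-19/11) + 659/720·1 = 1/2 ✓
b·c²: (-16807/50112)·81/49 + (-14641/1586880)·361/121 + 659/720·1 = 1/3 ✓
b·Ac: (-14641/1586880)·(-2204/1331) + 659/720·109/659 = 1/6 ✓
b·c³: (-16807/50112)·729/343 + (-14641/1586880)·(-6859/1331) + 659/720·1 = 1/4 ✓
b·(c∘Ac): (-14641/1586880)·41876/14641 + 659/720·109/659 = 1/8 ✓
b·Ac²: (-14641/1586880)·(-19836/9317) + 659/720·321/4613 = 1/12 ✓
b·A²c: 659/720·30/659 = 1/24 ✓; 4 stages ⇒ order 4.

4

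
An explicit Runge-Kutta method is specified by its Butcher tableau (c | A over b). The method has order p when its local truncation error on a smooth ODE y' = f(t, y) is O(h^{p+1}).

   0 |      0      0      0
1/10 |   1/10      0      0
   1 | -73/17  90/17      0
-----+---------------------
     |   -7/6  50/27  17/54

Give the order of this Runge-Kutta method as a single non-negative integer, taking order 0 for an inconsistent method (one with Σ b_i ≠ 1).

3

b = (-7/6, 50/27, 17/54)
c = (0, 1/10, 1)
Ac = (0, 0, 9/17)
Σ b_i: (-7/6)·1 + 50/27·1 + 17/54·1 = 1 ✓
b·c: 50/27·1/10 + 17/54·1 = 1/2 ✓
b·c²: 50/27·1/100 + 17/54·1 = 1/3 ✓
b·Ac: 17/54·9/17 = 1/6 ✓; 3 stages ⇒ order 3.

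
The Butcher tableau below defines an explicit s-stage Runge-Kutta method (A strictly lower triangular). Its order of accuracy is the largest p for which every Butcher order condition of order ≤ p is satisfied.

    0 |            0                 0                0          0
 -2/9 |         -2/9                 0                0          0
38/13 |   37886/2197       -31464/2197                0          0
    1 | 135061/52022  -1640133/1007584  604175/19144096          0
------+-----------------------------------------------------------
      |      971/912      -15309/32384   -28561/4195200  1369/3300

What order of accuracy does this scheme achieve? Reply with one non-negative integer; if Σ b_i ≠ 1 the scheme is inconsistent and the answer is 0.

b = (971/912, -15309/32384, -28561/4195200, 1369/3300)
c = (0, -2/9, 38/13, 1)
Ac = (0, 0, 6992/2197, 1243/2738)
Σ b_i: 971/912·1 + (-15309/32384)·1 + (-28561/4195200)·1 + 1369/3300·1 = 1 ✓
b·c: (-15309/32384)·(-2/9) + (-28561/4195200)·38/13 + 1369/3300·1 = 1/2 ✓
b·c²: (-15309/32384)·4/81 + (-28561/4195200)·1444/169 + 1369/3300·1 = 1/3 ✓
b·Ac: (-28561/4195200)·6992/2197 + 1369/3300·1243/2738 = 1/6 ✓
b·c³: (-15309/32384)·(-8/729) + (-28561/4195200)·54872/2197 + 1369/3300·1 = 1/4 ✓
b·(c∘Ac): (-28561/4195200)·265696/28561 + 1369/3300·1243/2738 = 1/8 ✓
b·Ac²: (-28561/4195200)·(-13984/19773) + 1369/3300·2332/12321 = 1/12 ✓
b·A²c: 1369/3300·275/2738 = 1/24 ✓; 4 stages ⇒ order 4.

4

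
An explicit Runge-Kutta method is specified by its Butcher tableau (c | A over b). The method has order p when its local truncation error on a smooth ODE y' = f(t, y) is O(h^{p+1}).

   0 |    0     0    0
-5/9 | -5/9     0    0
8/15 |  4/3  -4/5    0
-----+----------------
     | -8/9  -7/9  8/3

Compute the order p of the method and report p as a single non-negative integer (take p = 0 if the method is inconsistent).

b = (-8/9, -7/9, 8/3)
c = (0, -5/9, 8/15)
Ac = (0, 0, 4/9)
Σ b_i: (-8/9)·1 + (-7/9)·1 + 8/3·1 = 1 ✓
b·c: (-7/9)·(-5/9) + 8/3·8/15 = 751/405 ≠ 1/2 ⇒ order 1.

1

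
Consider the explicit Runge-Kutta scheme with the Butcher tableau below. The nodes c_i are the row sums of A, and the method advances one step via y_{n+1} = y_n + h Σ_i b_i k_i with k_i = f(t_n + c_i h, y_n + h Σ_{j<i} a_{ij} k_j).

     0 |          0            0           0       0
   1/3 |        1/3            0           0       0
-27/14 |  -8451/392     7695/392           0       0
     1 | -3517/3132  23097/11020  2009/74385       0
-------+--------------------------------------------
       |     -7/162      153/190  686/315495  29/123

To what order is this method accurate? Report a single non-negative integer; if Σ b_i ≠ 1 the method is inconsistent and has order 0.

4

b = (-7/162, 153/190, 686/315495, 29/123)
c = (0, 1/3, -27/14, 1)
Ac = (0, 0, 2565/392, 75/116)
Σ b_i: (-7/162)·1 + 153/190·1 + 686/315495·1 + 29/123·1 = 1 ✓
b·c: 153/190·1/3 + 686/315495·(-27/14) + 29/123·1 = 1/2 ✓
b·c²: 153/190·1/9 + 686/315495·729/196 + 29/123·1 = 1/3 ✓
b·Ac: 686/315495·2565/392 + 29/123·75/116 = 1/6 ✓
b·c³: 153/190·1/27 + 686/315495·(-19683/2744) + 29/123·1 = 1/4 ✓
b·(c∘Ac): 686/315495·(-69255/5488) + 29/123·75/116 = 1/8 ✓
b·Ac²: 686/315495·855/392 + 29/123·1/3 = 1/12 ✓
b·A²c: 29/123·41/232 = 1/24 ✓; 4 stages ⇒ order 4.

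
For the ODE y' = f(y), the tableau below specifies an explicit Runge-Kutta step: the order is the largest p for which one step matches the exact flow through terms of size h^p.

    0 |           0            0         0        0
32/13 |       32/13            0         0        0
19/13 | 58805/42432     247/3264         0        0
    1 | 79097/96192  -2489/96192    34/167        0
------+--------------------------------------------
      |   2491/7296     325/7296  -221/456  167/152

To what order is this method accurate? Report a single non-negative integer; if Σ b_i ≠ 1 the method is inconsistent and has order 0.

b = (2491/7296, 325/7296, -221/456, 167/152)
c = (0, 32/13, 19/13, 1)
Ac = (0, 0, 19/102, 703/3006)
Σ b_i: 2491/7296·1 + 325/7296·1 + (-221/456)·1 + 167/152·1 = 1 ✓
b·c: 325/7296·32/13 + (-221/456)·19/13 + 167/152·1 = 1/2 ✓
b·c²: 325/7296·1024/169 + (-221/456)·361/169 + 167/152·1 = 1/3 ✓
b·Ac: (-221/456)·19/102 + 167/152·703/3006 = 1/6 ✓
b·c³: 325/7296·32768/2197 + (-221/456)·6859/2197 + 167/152·1 = 1/4 ✓
b·(c∘Ac): (-221/456)·361/1326 + 167/152·703/3006 = 1/8 ✓
b·Ac²: (-221/456)·304/663 + 167/152·418/1503 = 1/12 ✓
b·A²c: 167/152·19/501 = 1/24 ✓; 4 stages ⇒ order 4.

4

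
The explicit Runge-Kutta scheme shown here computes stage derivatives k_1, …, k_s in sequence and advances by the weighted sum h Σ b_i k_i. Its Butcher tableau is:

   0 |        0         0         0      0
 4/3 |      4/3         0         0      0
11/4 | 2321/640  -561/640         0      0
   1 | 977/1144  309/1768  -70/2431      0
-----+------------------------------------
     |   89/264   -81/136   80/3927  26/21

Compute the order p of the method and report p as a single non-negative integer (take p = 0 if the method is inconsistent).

4

b = (89/264, -81/136, 80/3927, 26/21)
c = (0, 4/3, 11/4, 1)
Ac = (0, 0, -187/160, 2/13)
Σ b_i: 89/264·1 + (-81/136)·1 + 80/3927·1 + 26/21·1 = 1 ✓
b·c: (-81/136)·4/3 + 80/3927·11/4 + 26/21·1 = 1/2 ✓
b·c²: (-81/136)·16/9 + 80/3927·121/16 + 26/21·1 = 1/3 ✓
b·Ac: 80/3927·(-187/160) + 26/21·2/13 = 1/6 ✓
b·c³: (-81/136)·64/27 + 80/3927·1331/64 + 26/21·1 = 1/4 ✓
b·(c∘Ac): 80/3927·(-2057/640) + 26/21·2/13 = 1/8 ✓
b·Ac²: 80/3927·(-187/120) + 26/21·29/312 = 1/12 ✓
b·A²c: 26/21·7/208 = 1/24 ✓; 4 stages ⇒ order 4.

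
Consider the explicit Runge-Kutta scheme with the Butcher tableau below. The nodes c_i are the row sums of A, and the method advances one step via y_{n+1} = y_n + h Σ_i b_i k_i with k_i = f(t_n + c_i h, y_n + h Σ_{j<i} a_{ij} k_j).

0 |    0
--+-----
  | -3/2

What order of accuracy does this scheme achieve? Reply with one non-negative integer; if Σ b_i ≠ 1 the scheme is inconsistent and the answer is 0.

b = (-3/2)
c = (0)
Σ b_i: (-3/2)·1 = -3/2 ≠ 1 ⇒ order 0.

0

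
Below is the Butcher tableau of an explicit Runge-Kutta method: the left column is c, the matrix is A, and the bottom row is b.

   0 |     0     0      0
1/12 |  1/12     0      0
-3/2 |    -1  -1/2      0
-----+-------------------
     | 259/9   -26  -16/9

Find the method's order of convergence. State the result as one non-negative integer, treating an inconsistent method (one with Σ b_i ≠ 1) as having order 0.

b = (259/9, -26, -16/9)
c = (0, 1/12, -3/2)
Ac = (0, 0, -1/24)
Σ b_i: 259/9·1 + (-26)·1 + (-16/9)·1 = 1 ✓
b·c: (-26)·1/12 + (-16/9)·(-3/2) = 1/2 ✓
b·c²: (-26)·1/144 + (-16/9)·9/4 = -301/72 ≠ 1/3 ⇒ order 2.
b·Ac: (-16/9)·(-1/24) = 2/27 ≠ 1/6

2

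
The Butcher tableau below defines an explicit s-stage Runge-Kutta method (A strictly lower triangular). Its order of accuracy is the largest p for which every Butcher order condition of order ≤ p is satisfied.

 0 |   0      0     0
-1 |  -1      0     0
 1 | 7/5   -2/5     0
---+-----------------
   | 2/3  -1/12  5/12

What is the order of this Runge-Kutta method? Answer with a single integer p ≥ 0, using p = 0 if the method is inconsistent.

b = (2/3, -1/12, 5/12)
c = (0, -1, 1)
Ac = (0, 0, 2/5)
Σ b_i: 2/3·1 + (-1/12)·1 + 5/12·1 = 1 ✓
b·c: (-1/12)·(-1) + 5/12·1 = 1/2 ✓
b·c²: (-1/12)·1 + 5/12·1 = 1/3 ✓
b·Ac: 5/12·2/5 = 1/6 ✓; 3 stages ⇒ order 3.

3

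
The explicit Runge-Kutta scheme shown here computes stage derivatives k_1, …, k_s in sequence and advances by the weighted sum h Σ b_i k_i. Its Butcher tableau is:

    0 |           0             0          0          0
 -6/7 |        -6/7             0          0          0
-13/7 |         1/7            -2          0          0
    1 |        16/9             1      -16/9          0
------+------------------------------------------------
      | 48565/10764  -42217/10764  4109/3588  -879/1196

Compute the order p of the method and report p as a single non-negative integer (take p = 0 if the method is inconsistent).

b = (48565/10764, -42217/10764, 4109/3588, -879/1196)
c = (0, -6/7, -13/7, 1)
Ac = (0, 0, 12/7, 22/9)
Σ b_i: 48565/10764·1 + (-42217/10764)·1 + 4109/3588·1 + (-879/1196)·1 = 1 ✓
b·c: (-42217/10764)·(-6/7) + 4109/3588·(-13/7) + (-879/1196)·1 = 1/2 ✓
b·c²: (-42217/10764)·36/49 + 4109/3588·169/49 + (-879/1196)·1 = 1/3 ✓
b·Ac: 4109/3588·12/7 + (-879/1196)·22/9 = 1/6 ✓
b·c³: (-42217/10764)·(-216/343) + 4109/3588·(-2197/343) + (-879/1196)·1 = -2705/483 ≠ 1/4 ⇒ order 3.
b·(c∘Ac): 4109/3588·(-156/49) + (-879/1196)·22/9 = -68347/12558 ≠ 1/8
b·Ac²: 4109/3588·(-72/49) + (-879/1196)·(-340/63) = 1103/483 ≠ 1/12
b·A²c: (-879/1196)·(-64/21) = 4688/2093 ≠ 1/24

3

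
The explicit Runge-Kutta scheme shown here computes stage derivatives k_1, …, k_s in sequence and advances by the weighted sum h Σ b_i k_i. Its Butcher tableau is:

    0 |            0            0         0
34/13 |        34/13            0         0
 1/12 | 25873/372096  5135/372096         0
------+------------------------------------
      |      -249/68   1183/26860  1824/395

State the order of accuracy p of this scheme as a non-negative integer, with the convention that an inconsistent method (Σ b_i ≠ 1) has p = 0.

3

b = (-249/68, 1183/26860, 1824/395)
c = (0, 34/13, 1/12)
Ac = (0, 0, 395/10944)
Σ b_i: (-249/68)·1 + 1183/26860·1 + 1824/395·1 = 1 ✓
b·c: 1183/26860·34/13 + 1824/395·1/12 = 1/2 ✓
b·c²: 1183/26860·1156/169 + 1824/395·1/144 = 1/3 ✓
b·Ac: 1824/395·395/10944 = 1/6 ✓; 3 stages ⇒ order 3.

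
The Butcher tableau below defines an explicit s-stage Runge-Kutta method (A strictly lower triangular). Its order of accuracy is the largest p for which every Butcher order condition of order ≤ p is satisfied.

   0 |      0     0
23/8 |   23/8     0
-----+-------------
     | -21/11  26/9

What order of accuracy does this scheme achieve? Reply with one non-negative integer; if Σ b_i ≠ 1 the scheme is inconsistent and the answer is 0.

0

b = (-21/11, 26/9)
c = (0, 23/8)
Σ b_i: (-21/11)·1 + 26/9·1 = 97/99 ≠ 1 ⇒ order 0.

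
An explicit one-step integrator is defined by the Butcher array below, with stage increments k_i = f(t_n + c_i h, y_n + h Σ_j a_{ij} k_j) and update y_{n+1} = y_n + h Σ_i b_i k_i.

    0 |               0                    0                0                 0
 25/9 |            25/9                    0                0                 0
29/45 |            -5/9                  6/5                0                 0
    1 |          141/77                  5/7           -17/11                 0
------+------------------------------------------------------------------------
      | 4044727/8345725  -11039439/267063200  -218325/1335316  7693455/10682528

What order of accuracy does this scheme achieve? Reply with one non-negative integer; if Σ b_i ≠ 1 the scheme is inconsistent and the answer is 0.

3

b = (4044727/8345725, -11039439/267063200, -218325/1335316, 7693455/10682528)
c = (0, 25/9, 29/45, 1)
Ac = (0, 0, 10/3, 3424/3465)
Σ b_i: 4044727/8345725·1 + (-11039439/267063200)·1 + (-218325/1335316)·1 + 7693455/10682528·1 = 1 ✓
b·c: (-11039439/267063200)·25/9 + (-218325/1335316)·29/45 + 7693455/10682528·1 = 1/2 ✓
b·c²: (-11039439/267063200)·625/81 + (-218325/1335316)·841/2025 + 7693455/10682528·1 = 1/3 ✓
b·Ac: (-218325/1335316)·10/3 + 7693455/10682528·3424/3465 = 1/6 ✓
b·c³: (-11039439/267063200)·15625/729 + (-218325/1335316)·24389/91125 + 7693455/10682528·1 = -56663309/270401490 ≠ 1/4 ⇒ order 3.
b·(c∘Ac): (-218325/1335316)·58/27 + 7693455/10682528·3424/3465 = 2165887/6008922 ≠ 1/8
b·Ac²: (-218325/1335316)·250/27 + 7693455/10682528·759296/155925 = 10567723/5301990 ≠ 1/12
b·A²c: 7693455/10682528·(-170/33) = -1165675/314192 ≠ 1/24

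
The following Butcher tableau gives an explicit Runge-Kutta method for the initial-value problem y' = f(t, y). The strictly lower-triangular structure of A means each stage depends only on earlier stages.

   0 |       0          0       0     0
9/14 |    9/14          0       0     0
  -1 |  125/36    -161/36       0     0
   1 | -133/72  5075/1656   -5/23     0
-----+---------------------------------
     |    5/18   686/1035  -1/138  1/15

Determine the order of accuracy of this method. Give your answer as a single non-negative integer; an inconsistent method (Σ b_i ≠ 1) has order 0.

b = (5/18, 686/1035, -1/138, 1/15)
c = (0, 9/14, -1, 1)
Ac = (0, 0, -23/8, 35/16)
Σ b_i: 5/18·1 + 686/1035·1 + (-1/138)·1 + 1/15·1 = 1 ✓
b·c: 686/1035·9/14 + (-1/138)·(-1) + 1/15·1 = 1/2 ✓
b·c²: 686/1035·81/196 + (-1/138)·1 + 1/15·1 = 1/3 ✓
b·Ac: (-1/138)·(-23/8) + 1/15·35/16 = 1/6 ✓
b·c³: 686/1035·729/2744 + (-1/138)·(-1) + 1/15·1 = 1/4 ✓
b·(c∘Ac): (-1/138)·23/8 + 1/15·35/16 = 1/8 ✓
b·Ac²: (-1/138)·(-207/112) + 1/15·235/224 = 1/12 ✓
b·A²c: 1/15·5/8 = 1/24 ✓; 4 stages ⇒ order 4.

4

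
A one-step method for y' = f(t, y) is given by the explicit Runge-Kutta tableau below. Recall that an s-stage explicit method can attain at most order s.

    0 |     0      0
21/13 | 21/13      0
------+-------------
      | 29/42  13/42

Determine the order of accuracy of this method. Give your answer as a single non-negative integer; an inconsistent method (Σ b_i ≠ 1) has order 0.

b = (29/42, 13/42)
c = (0, 21/13)
Σ b_i: 29/42·1 + 13/42·1 = 1 ✓
b·c: 13/42·21/13 = 1/2 ✓; 2 stages ⇒ order 2.

2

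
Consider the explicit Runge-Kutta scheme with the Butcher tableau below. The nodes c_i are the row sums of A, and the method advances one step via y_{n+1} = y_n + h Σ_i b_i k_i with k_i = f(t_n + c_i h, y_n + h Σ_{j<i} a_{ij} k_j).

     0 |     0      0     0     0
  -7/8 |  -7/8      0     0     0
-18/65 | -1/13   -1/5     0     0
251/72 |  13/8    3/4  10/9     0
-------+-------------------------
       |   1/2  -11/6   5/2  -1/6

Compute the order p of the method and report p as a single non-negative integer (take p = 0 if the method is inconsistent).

1

b = (1/2, -11/6, 5/2, -1/6)
c = (0, -7/8, -18/65, 251/72)
Ac = (0, 0, 7/40, -401/416)
Σ b_i: 1/2·1 + (-11/6)·1 + 5/2·1 + (-1/6)·1 = 1 ✓
b·c: (-11/6)·(-7/8) + 5/2·(-18/65) + (-1/6)·251/72 = 929/2808 ≠ 1/2 ⇒ order 1.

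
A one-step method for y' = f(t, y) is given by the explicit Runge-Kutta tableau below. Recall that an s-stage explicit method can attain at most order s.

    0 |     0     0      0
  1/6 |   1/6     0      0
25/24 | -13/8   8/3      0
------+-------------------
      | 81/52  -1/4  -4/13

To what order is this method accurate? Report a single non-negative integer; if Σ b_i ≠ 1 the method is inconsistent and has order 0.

b = (81/52, -1/4, -4/13)
c = (0, 1/6, 25/24)
Ac = (0, 0, 4/9)
Σ b_i: 81/52·1 + (-1/4)·1 + (-4/13)·1 = 1 ✓
b·c: (-1/4)·1/6 + (-4/13)·25/24 = -113/312 ≠ 1/2 ⇒ order 1.

1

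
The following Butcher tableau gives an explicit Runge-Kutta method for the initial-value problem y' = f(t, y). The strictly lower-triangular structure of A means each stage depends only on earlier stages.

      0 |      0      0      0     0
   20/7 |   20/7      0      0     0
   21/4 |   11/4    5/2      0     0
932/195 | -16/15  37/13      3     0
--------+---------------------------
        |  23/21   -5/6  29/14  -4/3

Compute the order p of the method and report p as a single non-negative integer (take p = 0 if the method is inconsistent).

1

b = (23/21, -5/6, 29/14, -4/3)
c = (0, 20/7, 21/4, 932/195)
Ac = (0, 0, 50/7, 8693/364)
Σ b_i: 23/21·1 + (-5/6)·1 + 29/14·1 + (-4/3)·1 = 1 ✓
b·c: (-5/6)·20/7 + 29/14·21/4 + (-4/3)·932/195 = 69497/32760 ≠ 1/2 ⇒ order 1.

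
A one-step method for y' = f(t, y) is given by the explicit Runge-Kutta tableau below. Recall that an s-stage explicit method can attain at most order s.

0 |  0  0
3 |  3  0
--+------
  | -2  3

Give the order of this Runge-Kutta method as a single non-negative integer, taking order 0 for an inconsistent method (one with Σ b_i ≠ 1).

1

b = (-2, 3)
c = (0, 3)
Σ b_i: (-2)·1 + 3·1 = 1 ✓
b·c: 3·3 = 9 ≠ 1/2 ⇒ order 1.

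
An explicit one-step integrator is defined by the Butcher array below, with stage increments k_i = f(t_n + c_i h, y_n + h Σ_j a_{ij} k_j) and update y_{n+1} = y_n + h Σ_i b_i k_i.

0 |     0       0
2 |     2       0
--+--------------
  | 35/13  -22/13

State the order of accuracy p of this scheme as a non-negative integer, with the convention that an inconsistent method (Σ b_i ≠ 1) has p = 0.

1

b = (35/13, -22/13)
c = (0, 2)
Σ b_i: 35/13·1 + (-22/13)·1 = 1 ✓
b·c: (-22/13)·2 = -44/13 ≠ 1/2 ⇒ order 1.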